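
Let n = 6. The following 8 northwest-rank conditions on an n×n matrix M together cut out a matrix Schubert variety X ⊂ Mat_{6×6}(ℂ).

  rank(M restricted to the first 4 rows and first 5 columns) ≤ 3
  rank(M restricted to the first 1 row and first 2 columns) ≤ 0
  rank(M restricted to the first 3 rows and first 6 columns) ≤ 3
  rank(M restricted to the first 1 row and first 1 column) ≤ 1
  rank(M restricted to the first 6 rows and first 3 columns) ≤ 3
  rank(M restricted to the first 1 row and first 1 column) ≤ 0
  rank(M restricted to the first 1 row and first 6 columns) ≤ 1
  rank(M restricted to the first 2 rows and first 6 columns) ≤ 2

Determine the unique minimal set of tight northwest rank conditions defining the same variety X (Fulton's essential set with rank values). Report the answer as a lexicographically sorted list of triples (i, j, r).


The tightest implied rank at each (i,j), from the 8 conditions:

  R[1]: 0, 0, 1, 1, 1, 1
  R[2]: 1, 1, 2, 2, 2, 2
  R[3]: 1, 2, 3, 3, 3, 3
  R[4]: 1, 2, 3, 3, 3, 4
  R[5]: 1, 2, 3, 4, 4, 5
  R[6]: 1, 2, 3, 4, 5, 6

reading off 1-entries of Δ²R: w = (3, 1, 2, 6, 4, 5).

Fulton essential set (2 of the 4 Rothe cells):

[(1, 2, 0), (4, 5, 3)]


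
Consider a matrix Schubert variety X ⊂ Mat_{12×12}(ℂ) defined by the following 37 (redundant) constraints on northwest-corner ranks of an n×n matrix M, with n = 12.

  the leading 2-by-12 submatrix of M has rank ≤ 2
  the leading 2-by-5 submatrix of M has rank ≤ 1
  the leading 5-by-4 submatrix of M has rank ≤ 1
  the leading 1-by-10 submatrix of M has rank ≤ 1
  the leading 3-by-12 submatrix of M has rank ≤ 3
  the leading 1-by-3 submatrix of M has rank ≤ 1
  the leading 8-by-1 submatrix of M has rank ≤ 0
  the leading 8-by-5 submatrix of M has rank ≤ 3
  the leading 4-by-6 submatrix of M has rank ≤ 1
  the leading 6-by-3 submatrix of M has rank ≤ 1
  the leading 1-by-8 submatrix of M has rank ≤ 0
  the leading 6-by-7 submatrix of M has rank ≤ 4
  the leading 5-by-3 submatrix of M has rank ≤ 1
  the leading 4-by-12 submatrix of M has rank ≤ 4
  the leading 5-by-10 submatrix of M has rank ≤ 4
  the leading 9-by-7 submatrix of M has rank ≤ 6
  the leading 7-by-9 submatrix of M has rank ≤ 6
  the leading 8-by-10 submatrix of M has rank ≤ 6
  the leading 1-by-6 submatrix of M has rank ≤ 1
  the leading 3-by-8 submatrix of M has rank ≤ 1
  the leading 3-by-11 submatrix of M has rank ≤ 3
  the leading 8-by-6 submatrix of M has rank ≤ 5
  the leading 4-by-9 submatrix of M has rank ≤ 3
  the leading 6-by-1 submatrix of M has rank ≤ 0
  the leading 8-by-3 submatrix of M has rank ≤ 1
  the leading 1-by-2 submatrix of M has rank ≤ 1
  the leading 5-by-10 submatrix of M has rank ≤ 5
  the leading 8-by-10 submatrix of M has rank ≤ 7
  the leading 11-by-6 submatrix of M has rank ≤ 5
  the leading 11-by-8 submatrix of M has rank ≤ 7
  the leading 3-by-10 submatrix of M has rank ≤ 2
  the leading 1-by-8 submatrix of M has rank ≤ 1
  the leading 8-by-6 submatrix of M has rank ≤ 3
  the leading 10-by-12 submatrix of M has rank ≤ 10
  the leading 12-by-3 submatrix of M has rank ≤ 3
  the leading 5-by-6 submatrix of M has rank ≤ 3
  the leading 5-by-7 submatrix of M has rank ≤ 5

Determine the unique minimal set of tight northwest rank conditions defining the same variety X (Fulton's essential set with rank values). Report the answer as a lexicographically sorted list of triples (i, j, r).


Recovering R(i,j) via the rank-extension bound from the 37 conditions:

  R[1]: 0 | 0 | 0 | 0 | 0 | 0 | 0 | 0 | 1 | 1 | 1 | 1
  R[2]: 0 | 1 | 1 | 1 | 1 | 1 | 1 | 1 | 2 | 2 | 2 | 2
  R[3]: 0 | 1 | 1 | 1 | 1 | 1 | 1 | 1 | 2 | 2 | 3 | 3
  R[4]: 0 | 1 | 1 | 1 | 1 | 1 | 2 | 2 | 3 | 3 | 4 | 4
  R[5]: 0 | 1 | 1 | 1 | 2 | 2 | 3 | 3 | 4 | 4 | 5 | 5
  R[6]: 0 | 1 | 1 | 2 | 3 | 3 | 4 | 4 | 5 | 5 | 6 | 6
  R[7]: 0 | 1 | 1 | 2 | 3 | 3 | 4 | 5 | 6 | 6 | 7 | 7
  R[8]: 0 | 1 | 1 | 2 | 3 | 3 | 4 | 5 | 6 | 6 | 7 | 8
  R[9]: 1 | 2 | 2 | 3 | 4 | 4 | 5 | 6 | 7 | 7 | 8 | 9
  R[10]: 1 | 2 | 3 | 4 | 5 | 5 | 6 | 7 | 8 | 8 | 9 | 10
  R[11]: 1 | 2 | 3 | 4 | 5 | 5 | 6 | 7 | 8 | 9 | 10 | 11
  R[12]: 1 | 2 | 3 | 4 | 5 | 6 | 7 | 8 | 9 | 10 | 11 | 12

reading off 1-entries of Δ²R: w = (9, 2, 11, 7, 5, 4, 8, 12, 1, 3, 10, 6).

D(w) has 35 cells with 10 SE-corners; essential set:

[(1, 8, 0), (3, 8, 1), (3, 10, 2), (4, 6, 1), (5, 4, 1), (8, 1, 0), (8, 3, 1), (8, 6, 3), (8, 10, 6), (11, 6, 5)]


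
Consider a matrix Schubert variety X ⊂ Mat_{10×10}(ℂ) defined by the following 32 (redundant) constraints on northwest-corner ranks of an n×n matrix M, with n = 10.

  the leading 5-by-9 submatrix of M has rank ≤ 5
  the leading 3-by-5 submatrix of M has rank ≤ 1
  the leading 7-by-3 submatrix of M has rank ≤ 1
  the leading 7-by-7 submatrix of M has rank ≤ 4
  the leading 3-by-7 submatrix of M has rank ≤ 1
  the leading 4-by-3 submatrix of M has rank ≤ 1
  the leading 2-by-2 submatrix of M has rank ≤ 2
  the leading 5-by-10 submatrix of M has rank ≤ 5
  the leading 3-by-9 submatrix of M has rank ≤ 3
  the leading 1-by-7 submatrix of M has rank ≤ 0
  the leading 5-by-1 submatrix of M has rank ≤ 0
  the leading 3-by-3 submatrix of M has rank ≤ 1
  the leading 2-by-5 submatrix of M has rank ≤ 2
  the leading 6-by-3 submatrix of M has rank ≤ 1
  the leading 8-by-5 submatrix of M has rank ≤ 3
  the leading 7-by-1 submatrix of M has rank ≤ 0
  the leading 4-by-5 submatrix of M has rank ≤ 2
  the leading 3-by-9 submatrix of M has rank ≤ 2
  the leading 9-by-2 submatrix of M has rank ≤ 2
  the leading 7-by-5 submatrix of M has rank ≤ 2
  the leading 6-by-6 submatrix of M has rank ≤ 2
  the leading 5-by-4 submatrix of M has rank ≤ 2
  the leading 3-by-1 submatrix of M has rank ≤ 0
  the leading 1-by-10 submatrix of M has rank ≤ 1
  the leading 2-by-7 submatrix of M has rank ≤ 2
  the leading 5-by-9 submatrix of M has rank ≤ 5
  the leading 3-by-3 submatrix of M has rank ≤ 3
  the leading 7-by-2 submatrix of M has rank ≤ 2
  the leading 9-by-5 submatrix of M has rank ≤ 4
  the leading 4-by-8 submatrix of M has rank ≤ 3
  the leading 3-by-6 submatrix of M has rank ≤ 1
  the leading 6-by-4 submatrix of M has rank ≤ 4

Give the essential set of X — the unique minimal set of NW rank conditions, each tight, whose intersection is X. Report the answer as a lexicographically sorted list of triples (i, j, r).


Reconstructing r_w from the 32 given conditions:

  0, 0, 0, 0, 0, 0, 0, 1, 1, 1
  0, 1, 1, 1, 1, 1, 1, 2, 2, 2
  0, 1, 1, 1, 1, 1, 1, 2, 2, 3
  0, 1, 1, 2, 2, 2, 2, 3, 3, 4
  0, 1, 1, 2, 2, 2, 3, 4, 4, 5
  0, 1, 1, 2, 2, 2, 3, 4, 5, 6
  0, 1, 1, 2, 2, 3, 4, 5, 6, 7
  1, 2, 2, 3, 3, 4, 5, 6, 7, 8
  1, 2, 3, 4, 4, 5, 6, 7, 8, 9
  1, 2, 3, 4, 5, 6, 7, 8, 9, 10

the unique w with this rank table is (8, 2, 10, 4, 7, 9, 6, 1, 3, 5).

|D(w)|=28, |Ess(w)|=7:

[(1, 7, 0), (3, 7, 1), (3, 9, 2), (6, 6, 2), (7, 1, 0), (7, 3, 1), (7, 5, 2)]


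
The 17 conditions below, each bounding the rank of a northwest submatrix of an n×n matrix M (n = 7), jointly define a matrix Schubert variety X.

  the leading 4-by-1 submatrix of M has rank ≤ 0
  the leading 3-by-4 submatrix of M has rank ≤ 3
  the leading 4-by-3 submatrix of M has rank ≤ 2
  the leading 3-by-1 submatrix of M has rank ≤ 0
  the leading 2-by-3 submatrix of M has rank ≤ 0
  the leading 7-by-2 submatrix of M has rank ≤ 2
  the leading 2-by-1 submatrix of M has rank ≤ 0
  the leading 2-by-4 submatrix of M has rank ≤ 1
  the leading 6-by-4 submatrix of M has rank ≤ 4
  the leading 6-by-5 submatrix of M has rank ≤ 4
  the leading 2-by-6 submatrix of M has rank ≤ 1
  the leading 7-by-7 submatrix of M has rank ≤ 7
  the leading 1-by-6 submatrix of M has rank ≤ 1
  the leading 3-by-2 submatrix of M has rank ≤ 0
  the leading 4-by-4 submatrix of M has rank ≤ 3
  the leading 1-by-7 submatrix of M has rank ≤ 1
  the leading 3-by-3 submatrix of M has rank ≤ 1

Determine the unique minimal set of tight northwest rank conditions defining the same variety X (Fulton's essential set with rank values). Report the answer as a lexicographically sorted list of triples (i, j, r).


Propagating the 17 rank bounds to every northwest block:

  0  0  0  1  1  1  1
  0  0  0  1  1  1  2
  0  0  1  2  2  2  3
  0  1  2  3  3  3  4
  1  2  3  4  4  4  5
  1  2  3  4  4  5  6
  1  2  3  4  5  6  7

the unique w with this rank table is (4, 7, 3, 2, 1, 6, 5).

|D(w)|=12, |Ess(w)|=5:

[(2, 3, 0), (2, 6, 1), (3, 2, 0), (4, 1, 0), (6, 5, 4)]


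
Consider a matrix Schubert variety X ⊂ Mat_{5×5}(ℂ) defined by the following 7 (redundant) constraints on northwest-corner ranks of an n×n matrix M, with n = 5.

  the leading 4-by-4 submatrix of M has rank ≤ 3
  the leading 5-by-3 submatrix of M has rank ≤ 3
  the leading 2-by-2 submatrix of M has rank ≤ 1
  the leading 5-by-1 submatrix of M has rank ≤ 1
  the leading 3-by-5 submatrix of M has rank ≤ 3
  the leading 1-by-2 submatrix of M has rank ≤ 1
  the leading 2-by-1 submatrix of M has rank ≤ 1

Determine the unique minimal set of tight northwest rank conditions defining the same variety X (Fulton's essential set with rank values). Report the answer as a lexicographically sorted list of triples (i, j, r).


Propagating the 7 rank bounds to every northwest block:

  row 1: 1, 1, 1, 1, 1
  row 2: 1, 1, 2, 2, 2
  row 3: 1, 2, 3, 3, 3
  row 4: 1, 2, 3, 3, 4
  row 5: 1, 2, 3, 4, 5

giving w = (1, 3, 2, 5, 4) via Δ²R.

Rothe diagram D(w) (2 cells), 2 SE-corners (essential conditions):

[(2, 2, 1), (4, 4, 3)]


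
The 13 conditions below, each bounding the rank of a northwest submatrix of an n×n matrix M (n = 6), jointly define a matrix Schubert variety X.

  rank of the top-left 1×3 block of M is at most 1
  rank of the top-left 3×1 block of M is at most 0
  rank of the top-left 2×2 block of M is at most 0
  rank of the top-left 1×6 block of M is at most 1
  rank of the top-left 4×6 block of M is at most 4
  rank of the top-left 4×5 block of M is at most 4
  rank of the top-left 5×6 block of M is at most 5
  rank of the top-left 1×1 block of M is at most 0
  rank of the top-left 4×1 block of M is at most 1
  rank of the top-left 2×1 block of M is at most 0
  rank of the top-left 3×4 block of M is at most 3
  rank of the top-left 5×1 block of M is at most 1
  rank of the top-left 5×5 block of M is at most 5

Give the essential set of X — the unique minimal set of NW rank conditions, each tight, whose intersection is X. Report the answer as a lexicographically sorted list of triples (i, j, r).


Recovering R(i,j) via the rank-extension bound from the 13 conditions:

  0  0  1  1  1  1
  0  0  1  2  2  2
  0  1  2  3  3  3
  1  2  3  4  4  4
  1  2  3  4  5  5
  1  2  3  4  5  6

so w = (3, 4, 2, 1, 5, 6).

2 SE-corners of the 5-cell Rothe diagram give Ess(w):

[(2, 2, 0), (3, 1, 0)]


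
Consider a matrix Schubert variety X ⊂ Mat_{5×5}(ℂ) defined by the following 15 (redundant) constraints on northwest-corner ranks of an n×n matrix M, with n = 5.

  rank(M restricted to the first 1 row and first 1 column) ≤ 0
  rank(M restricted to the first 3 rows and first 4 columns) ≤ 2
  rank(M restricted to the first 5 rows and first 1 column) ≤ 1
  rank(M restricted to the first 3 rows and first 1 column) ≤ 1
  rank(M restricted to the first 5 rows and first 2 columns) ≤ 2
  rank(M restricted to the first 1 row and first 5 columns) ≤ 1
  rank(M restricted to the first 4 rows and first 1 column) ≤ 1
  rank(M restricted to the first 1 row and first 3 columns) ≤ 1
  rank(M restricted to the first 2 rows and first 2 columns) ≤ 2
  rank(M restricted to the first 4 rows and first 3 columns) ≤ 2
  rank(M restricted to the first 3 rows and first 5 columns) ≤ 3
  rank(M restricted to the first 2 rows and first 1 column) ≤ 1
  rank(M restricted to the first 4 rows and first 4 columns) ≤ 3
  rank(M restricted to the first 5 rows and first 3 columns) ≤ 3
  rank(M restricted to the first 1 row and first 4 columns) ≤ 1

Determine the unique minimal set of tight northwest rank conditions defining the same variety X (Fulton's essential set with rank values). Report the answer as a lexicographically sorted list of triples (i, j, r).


Reconstructing r_w from the 15 given conditions:

  R[1]: 0 1 1 1 1
  R[2]: 1 2 2 2 2
  R[3]: 1 2 2 2 3
  R[4]: 1 2 2 3 4
  R[5]: 1 2 3 4 5

hence w(1..5) = (2, 1, 5, 4, 3).

D(w) has 4 cells with 3 SE-corners; essential set:

[(1, 1, 0), (3, 4, 2), (4, 3, 2)]


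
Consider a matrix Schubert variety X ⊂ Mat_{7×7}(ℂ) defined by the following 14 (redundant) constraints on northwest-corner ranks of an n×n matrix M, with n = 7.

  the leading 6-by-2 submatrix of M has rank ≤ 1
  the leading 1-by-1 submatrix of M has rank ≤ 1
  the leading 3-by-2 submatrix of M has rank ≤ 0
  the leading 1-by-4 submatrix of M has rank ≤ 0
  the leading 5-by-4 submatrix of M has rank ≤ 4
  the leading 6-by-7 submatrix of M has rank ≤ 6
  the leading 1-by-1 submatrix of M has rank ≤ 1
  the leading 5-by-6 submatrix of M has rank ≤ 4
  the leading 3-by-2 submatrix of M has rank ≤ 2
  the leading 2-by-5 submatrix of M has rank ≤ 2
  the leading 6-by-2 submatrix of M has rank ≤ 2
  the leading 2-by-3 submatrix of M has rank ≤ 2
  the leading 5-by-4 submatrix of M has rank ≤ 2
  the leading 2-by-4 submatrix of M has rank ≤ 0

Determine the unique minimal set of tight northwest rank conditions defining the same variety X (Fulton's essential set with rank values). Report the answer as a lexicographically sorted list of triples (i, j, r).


Rank table r_w(7×7) implied by the 14 constraints:

  i=1: 0 | 0 | 0 | 0 | 1 | 1 | 1
  i=2: 0 | 0 | 0 | 0 | 1 | 2 | 2
  i=3: 0 | 0 | 1 | 1 | 2 | 3 | 3
  i=4: 1 | 1 | 2 | 2 | 3 | 4 | 4
  i=5: 1 | 1 | 2 | 2 | 3 | 4 | 5
  i=6: 1 | 1 | 2 | 3 | 4 | 5 | 6
  i=7: 1 | 2 | 3 | 4 | 5 | 6 | 7

the unique w with this rank table is (5, 6, 3, 1, 7, 4, 2).

Rothe diagram D(w) (13 cells), 4 SE-corners (essential conditions):

[(2, 4, 0), (3, 2, 0), (5, 4, 2), (6, 2, 1)]


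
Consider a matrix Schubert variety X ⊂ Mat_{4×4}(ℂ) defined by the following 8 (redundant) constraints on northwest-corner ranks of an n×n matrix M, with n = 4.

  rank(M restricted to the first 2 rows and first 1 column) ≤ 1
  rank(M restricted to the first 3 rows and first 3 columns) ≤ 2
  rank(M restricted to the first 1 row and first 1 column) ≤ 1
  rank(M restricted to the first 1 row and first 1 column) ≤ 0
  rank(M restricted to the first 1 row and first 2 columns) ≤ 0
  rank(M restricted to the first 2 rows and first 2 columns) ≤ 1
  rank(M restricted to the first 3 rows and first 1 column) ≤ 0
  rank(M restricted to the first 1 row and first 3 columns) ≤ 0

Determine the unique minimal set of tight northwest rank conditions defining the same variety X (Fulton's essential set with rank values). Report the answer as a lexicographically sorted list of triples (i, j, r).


Rank table r_w(4×4) implied by the 8 constraints:

  row 1: 0, 0, 0, 1
  row 2: 0, 1, 1, 2
  row 3: 0, 1, 2, 3
  row 4: 1, 2, 3, 4

hence w(1..4) = (4, 2, 3, 1).

D(w) has 5 cells with 2 SE-corners; essential set:

[(1, 3, 0), (3, 1, 0)]


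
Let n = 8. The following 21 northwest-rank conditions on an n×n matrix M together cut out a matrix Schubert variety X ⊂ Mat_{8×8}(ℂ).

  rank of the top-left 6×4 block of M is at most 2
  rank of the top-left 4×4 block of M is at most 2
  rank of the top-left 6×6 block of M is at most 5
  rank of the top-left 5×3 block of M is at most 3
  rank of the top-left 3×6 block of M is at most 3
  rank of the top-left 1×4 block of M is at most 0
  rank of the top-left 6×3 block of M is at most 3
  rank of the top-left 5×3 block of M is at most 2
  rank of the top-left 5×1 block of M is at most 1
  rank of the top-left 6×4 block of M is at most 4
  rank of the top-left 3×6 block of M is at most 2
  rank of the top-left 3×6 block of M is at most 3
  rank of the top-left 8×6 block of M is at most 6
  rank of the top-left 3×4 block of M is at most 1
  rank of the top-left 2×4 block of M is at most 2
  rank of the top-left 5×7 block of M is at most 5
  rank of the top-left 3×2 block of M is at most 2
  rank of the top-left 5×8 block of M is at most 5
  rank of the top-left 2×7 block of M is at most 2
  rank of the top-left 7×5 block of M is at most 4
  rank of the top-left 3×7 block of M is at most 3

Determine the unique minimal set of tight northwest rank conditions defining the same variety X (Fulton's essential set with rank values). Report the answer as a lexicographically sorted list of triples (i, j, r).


Rank table r_w(8×8) implied by the 21 constraints:

  0 | 0 | 0 | 0 | 1 | 1 | 1 | 1
  1 | 1 | 1 | 1 | 2 | 2 | 2 | 2
  1 | 1 | 1 | 1 | 2 | 2 | 3 | 3
  1 | 2 | 2 | 2 | 3 | 3 | 4 | 4
  1 | 2 | 2 | 2 | 3 | 4 | 5 | 5
  1 | 2 | 2 | 2 | 3 | 4 | 5 | 6
  1 | 2 | 3 | 3 | 4 | 5 | 6 | 7
  1 | 2 | 3 | 4 | 5 | 6 | 7 | 8

giving w = (5, 1, 7, 2, 6, 8, 3, 4) via Δ²R.

Fulton essential set (4 of the 12 Rothe cells):

[(1, 4, 0), (3, 4, 1), (3, 6, 2), (6, 4, 2)]


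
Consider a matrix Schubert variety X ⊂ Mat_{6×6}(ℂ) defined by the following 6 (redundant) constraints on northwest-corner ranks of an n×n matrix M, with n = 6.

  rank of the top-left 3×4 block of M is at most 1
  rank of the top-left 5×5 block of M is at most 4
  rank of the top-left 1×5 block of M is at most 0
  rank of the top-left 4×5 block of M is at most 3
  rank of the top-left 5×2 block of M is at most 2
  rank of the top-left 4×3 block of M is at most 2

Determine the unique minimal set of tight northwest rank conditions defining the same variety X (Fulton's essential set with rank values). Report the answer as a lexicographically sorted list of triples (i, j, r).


Propagating the 6 rank bounds to every northwest block:

  R[1]: 0 | 0 | 0 | 0 | 0 | 1
  R[2]: 1 | 1 | 1 | 1 | 1 | 2
  R[3]: 1 | 1 | 1 | 1 | 2 | 3
  R[4]: 1 | 2 | 2 | 2 | 3 | 4
  R[5]: 1 | 2 | 3 | 3 | 4 | 5
  R[6]: 1 | 2 | 3 | 4 | 5 | 6

reading off 1-entries of Δ²R: w = (6, 1, 5, 2, 3, 4).

ℓ(w)=8; the 2 essential cells (i,j,r):

[(1, 5, 0), (3, 4, 1)]


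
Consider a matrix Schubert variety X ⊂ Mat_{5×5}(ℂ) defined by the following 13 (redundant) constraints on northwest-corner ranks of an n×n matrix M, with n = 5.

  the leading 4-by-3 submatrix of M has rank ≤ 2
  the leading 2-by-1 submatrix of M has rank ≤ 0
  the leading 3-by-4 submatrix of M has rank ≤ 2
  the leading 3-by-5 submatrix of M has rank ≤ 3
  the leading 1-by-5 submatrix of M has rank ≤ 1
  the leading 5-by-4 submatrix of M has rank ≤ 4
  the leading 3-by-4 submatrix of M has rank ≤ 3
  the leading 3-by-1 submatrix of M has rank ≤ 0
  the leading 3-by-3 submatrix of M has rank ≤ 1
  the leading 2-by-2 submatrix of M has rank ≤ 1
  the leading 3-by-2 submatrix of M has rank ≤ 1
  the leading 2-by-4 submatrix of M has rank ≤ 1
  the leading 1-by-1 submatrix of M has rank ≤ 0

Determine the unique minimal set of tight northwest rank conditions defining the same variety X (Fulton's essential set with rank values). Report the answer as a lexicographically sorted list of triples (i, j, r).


Rank table r_w(5×5) implied by the 13 constraints:

  0  1  1  1  1
  0  1  1  1  2
  0  1  1  2  3
  1  2  2  3  4
  1  2  3  4  5

giving w = (2, 5, 4, 1, 3) via Δ²R.

3 SE-corners of the 6-cell Rothe diagram give Ess(w):

[(2, 4, 1), (3, 1, 0), (3, 3, 1)]


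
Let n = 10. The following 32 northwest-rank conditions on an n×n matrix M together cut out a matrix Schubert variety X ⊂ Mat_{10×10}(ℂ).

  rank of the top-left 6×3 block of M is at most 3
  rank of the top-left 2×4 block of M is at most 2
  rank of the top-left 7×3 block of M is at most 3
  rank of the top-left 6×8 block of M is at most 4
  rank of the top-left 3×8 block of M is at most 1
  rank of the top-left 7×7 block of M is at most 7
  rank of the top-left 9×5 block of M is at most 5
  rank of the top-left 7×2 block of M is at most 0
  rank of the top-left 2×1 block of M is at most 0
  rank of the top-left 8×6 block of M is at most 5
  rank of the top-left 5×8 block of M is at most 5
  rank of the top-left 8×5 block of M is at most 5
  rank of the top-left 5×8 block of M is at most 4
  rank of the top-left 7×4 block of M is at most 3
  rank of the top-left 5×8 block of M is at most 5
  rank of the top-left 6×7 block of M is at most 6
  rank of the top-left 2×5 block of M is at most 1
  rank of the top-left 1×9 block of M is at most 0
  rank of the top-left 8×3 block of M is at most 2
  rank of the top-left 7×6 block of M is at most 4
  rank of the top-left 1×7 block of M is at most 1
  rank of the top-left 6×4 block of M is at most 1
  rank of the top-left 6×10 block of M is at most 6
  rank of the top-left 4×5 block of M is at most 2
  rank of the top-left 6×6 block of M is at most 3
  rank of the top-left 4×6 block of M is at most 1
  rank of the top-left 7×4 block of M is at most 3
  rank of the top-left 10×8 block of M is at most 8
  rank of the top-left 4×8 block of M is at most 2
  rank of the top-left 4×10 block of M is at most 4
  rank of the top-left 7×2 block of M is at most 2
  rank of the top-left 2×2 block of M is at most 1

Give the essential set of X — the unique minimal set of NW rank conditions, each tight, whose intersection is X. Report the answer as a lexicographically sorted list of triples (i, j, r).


Reconstructing r_w from the 32 given conditions:

  row 1: 0 | 0 | 0 | 0 | 0 | 0 | 0 | 0 | 0 | 1
  row 2: 0 | 0 | 1 | 1 | 1 | 1 | 1 | 1 | 1 | 2
  row 3: 0 | 0 | 1 | 1 | 1 | 1 | 1 | 1 | 2 | 3
  row 4: 0 | 0 | 1 | 1 | 1 | 1 | 2 | 2 | 3 | 4
  row 5: 0 | 0 | 1 | 1 | 2 | 2 | 3 | 3 | 4 | 5
  row 6: 0 | 0 | 1 | 1 | 2 | 3 | 4 | 4 | 5 | 6
  row 7: 0 | 0 | 1 | 2 | 3 | 4 | 5 | 5 | 6 | 7
  row 8: 1 | 1 | 2 | 3 | 4 | 5 | 6 | 6 | 7 | 8
  row 9: 1 | 2 | 3 | 4 | 5 | 6 | 7 | 7 | 8 | 9
  row 10: 1 | 2 | 3 | 4 | 5 | 6 | 7 | 8 | 9 | 10

second differences of R give the permutation w = (10, 3, 9, 7, 5, 6, 4, 1, 2, 8).

5 SE-corners of the 31-cell Rothe diagram give Ess(w):

[(1, 9, 0), (3, 8, 1), (4, 6, 1), (6, 4, 1), (7, 2, 0)]


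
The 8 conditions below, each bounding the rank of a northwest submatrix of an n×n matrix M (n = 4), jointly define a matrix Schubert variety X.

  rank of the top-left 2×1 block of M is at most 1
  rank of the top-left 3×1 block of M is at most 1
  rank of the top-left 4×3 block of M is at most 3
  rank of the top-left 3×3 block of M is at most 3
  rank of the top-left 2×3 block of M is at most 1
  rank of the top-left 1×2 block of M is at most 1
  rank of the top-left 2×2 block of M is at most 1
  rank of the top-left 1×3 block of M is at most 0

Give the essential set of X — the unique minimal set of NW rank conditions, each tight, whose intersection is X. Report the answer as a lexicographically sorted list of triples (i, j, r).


The tightest implied rank at each (i,j), from the 8 conditions:

  0 | 0 | 0 | 1
  1 | 1 | 1 | 2
  1 | 2 | 2 | 3
  1 | 2 | 3 | 4

the unique w with this rank table is (4, 1, 2, 3).

ℓ(w)=3; the 1 essential cell (i,j,r):

[(1, 3, 0)]


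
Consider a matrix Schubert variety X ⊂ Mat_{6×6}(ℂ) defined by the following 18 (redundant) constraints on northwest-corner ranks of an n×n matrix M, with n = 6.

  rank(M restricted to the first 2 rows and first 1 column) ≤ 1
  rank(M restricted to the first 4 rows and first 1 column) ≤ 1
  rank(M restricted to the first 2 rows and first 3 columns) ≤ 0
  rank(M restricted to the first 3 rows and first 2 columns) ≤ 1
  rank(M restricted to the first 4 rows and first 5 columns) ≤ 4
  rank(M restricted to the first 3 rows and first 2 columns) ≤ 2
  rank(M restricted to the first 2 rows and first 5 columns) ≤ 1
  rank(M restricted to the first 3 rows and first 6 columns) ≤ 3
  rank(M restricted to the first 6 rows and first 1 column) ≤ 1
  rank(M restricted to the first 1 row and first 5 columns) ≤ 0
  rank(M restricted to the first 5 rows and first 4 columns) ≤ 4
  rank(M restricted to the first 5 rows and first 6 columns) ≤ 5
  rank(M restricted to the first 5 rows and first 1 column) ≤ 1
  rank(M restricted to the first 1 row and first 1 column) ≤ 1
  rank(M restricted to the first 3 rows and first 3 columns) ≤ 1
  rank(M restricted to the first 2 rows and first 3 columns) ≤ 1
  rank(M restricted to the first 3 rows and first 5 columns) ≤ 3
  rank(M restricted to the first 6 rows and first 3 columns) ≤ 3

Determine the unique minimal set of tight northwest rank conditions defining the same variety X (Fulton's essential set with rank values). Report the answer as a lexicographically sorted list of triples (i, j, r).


Rank table r_w(6×6) implied by the 18 constraints:

  0 | 0 | 0 | 0 | 0 | 1
  0 | 0 | 0 | 1 | 1 | 2
  1 | 1 | 1 | 2 | 2 | 3
  1 | 2 | 2 | 3 | 3 | 4
  1 | 2 | 3 | 4 | 4 | 5
  1 | 2 | 3 | 4 | 5 | 6

giving w = (6, 4, 1, 2, 3, 5) via Δ²R.

|D(w)|=8, |Ess(w)|=2:

[(1, 5, 0), (2, 3, 0)]


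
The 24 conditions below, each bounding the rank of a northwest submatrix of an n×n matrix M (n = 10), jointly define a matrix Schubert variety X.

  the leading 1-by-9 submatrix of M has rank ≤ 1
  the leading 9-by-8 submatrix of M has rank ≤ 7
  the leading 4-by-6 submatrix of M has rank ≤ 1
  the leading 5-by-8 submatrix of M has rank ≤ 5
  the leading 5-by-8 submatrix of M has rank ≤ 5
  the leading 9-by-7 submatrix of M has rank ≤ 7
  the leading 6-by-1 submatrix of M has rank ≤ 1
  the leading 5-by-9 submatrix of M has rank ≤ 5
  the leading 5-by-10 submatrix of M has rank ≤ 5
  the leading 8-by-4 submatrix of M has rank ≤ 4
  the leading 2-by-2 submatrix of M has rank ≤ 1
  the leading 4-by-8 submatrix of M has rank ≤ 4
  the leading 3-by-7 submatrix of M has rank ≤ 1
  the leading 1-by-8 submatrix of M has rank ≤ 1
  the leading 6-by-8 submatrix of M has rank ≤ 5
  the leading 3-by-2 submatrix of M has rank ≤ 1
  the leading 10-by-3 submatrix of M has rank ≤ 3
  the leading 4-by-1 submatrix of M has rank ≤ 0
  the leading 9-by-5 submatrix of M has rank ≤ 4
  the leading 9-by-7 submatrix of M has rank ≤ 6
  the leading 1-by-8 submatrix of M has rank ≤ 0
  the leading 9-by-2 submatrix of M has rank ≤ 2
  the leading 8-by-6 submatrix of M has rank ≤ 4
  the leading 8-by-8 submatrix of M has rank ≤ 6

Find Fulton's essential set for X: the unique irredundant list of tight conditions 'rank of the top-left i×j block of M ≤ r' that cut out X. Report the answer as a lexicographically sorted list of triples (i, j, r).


Rank table r_w(10×10) implied by the 24 constraints:

  R[1]: 0  0  0  0  0  0  0  0  1  1
  R[2]: 0  1  1  1  1  1  1  1  2  2
  R[3]: 0  1  1  1  1  1  1  2  3  3
  R[4]: 0  1  1  1  1  1  2  3  4  4
  R[5]: 1  2  2  2  2  2  3  4  5  5
  R[6]: 1  2  3  3  3  3  4  5  6  6
  R[7]: 1  2  3  4  4  4  5  6  7  7
  R[8]: 1  2  3  4  4  4  5  6  7  8
  R[9]: 1  2  3  4  4  5  6  7  8  9
  R[10]: 1  2  3  4  5  6  7  8  9  10

reading off 1-entries of Δ²R: w = (9, 2, 8, 7, 1, 3, 4, 10, 6, 5).

D(w) has 23 cells with 6 SE-corners; essential set:

[(1, 8, 0), (3, 7, 1), (4, 1, 0), (4, 6, 1), (8, 6, 4), (9, 5, 4)]


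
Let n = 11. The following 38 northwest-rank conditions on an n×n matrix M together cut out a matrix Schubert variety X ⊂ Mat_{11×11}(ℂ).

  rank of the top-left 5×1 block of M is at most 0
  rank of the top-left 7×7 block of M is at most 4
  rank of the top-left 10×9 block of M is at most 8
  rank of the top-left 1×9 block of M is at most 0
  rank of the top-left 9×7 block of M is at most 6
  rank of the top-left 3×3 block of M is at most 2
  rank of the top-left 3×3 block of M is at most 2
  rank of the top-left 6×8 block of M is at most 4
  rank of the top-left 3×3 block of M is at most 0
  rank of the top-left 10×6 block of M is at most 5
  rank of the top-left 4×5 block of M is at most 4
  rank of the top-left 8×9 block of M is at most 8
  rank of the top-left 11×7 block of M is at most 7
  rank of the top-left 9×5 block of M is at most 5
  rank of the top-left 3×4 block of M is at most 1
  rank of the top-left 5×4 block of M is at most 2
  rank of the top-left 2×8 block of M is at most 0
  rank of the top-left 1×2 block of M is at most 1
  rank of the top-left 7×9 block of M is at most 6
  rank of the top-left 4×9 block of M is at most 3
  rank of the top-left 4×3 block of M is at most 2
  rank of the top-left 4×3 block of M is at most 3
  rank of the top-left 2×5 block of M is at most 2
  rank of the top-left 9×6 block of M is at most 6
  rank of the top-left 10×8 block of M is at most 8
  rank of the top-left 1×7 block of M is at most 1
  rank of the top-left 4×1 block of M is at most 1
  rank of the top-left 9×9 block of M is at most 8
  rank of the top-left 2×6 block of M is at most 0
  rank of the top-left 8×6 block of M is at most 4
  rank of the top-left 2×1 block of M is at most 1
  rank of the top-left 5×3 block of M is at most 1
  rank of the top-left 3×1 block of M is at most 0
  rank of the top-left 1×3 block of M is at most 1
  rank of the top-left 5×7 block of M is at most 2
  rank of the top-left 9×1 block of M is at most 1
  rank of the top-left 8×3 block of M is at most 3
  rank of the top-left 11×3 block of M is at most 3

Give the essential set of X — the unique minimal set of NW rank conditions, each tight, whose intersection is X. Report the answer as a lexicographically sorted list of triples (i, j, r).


Recovering R(i,j) via the rank-extension bound from the 38 conditions:

  i=1: 0 | 0 | 0 | 0 | 0 | 0 | 0 | 0 | 0 | 1 | 1
  i=2: 0 | 0 | 0 | 0 | 0 | 0 | 0 | 0 | 1 | 2 | 2
  i=3: 0 | 0 | 0 | 1 | 1 | 1 | 1 | 1 | 2 | 3 | 3
  i=4: 0 | 1 | 1 | 2 | 2 | 2 | 2 | 2 | 3 | 4 | 4
  i=5: 0 | 1 | 1 | 2 | 2 | 2 | 2 | 3 | 4 | 5 | 5
  i=6: 1 | 2 | 2 | 3 | 3 | 3 | 3 | 4 | 5 | 6 | 6
  i=7: 1 | 2 | 3 | 4 | 4 | 4 | 4 | 5 | 6 | 7 | 7
  i=8: 1 | 2 | 3 | 4 | 4 | 4 | 5 | 6 | 7 | 8 | 8
  i=9: 1 | 2 | 3 | 4 | 5 | 5 | 6 | 7 | 8 | 9 | 9
  i=10: 1 | 2 | 3 | 4 | 5 | 5 | 6 | 7 | 8 | 9 | 10
  i=11: 1 | 2 | 3 | 4 | 5 | 6 | 7 | 8 | 9 | 10 | 11

reading off 1-entries of Δ²R: w = (10, 9, 4, 2, 8, 1, 3, 7, 5, 11, 6).

|D(w)|=29, |Ess(w)|=8:

[(1, 9, 0), (2, 8, 0), (3, 3, 0), (5, 1, 0), (5, 3, 1), (5, 7, 2), (8, 6, 4), (10, 6, 5)]


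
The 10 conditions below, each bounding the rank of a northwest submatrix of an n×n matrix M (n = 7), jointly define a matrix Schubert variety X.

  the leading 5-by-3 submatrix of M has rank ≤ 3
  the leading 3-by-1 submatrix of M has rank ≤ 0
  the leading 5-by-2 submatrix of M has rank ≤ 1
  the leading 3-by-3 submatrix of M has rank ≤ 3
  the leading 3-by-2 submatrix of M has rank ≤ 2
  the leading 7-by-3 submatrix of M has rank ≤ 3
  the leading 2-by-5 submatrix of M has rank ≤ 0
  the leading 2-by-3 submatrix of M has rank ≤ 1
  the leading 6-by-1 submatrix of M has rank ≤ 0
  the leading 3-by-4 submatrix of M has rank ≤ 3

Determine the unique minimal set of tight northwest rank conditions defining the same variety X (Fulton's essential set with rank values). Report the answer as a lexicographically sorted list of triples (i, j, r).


Reconstructing r_w from the 10 given conditions:

  0  0  0  0  0  1  1
  0  0  0  0  0  1  2
  0  1  1  1  1  2  3
  0  1  2  2  2  3  4
  0  1  2  3  3  4  5
  0  1  2  3  4  5  6
  1  2  3  4  5  6  7

so w = (6, 7, 2, 3, 4, 5, 1).

|D(w)|=14, |Ess(w)|=2:

[(2, 5, 0), (6, 1, 0)]


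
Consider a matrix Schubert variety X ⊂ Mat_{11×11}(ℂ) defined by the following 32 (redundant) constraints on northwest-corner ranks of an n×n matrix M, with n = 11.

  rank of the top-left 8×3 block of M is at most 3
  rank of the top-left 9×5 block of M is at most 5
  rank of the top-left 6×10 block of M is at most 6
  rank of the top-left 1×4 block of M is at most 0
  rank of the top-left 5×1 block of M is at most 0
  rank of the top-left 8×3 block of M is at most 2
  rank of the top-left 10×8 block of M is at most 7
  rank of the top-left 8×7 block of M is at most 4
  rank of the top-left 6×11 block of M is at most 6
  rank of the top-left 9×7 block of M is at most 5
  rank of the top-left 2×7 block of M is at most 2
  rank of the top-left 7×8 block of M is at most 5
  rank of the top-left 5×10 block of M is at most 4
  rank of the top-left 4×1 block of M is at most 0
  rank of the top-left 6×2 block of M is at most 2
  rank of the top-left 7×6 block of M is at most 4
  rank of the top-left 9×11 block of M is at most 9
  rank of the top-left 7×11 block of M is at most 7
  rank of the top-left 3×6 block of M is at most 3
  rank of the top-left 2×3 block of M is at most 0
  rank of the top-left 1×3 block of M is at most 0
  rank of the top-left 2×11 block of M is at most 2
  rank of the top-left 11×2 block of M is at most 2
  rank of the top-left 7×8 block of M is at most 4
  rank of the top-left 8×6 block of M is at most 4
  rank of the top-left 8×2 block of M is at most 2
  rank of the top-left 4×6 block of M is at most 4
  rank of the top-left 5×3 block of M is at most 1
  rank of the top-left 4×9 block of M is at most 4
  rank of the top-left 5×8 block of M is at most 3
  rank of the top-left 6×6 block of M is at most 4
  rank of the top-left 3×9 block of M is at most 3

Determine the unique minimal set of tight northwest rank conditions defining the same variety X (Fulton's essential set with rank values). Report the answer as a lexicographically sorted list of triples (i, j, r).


Rank table r_w(11×11) implied by the 32 constraints:

  R[1]: 0, 0, 0, 0, 1, 1, 1, 1, 1, 1, 1
  R[2]: 0, 0, 0, 1, 2, 2, 2, 2, 2, 2, 2
  R[3]: 0, 1, 1, 2, 3, 3, 3, 3, 3, 3, 3
  R[4]: 0, 1, 1, 2, 3, 3, 3, 3, 4, 4, 4
  R[5]: 0, 1, 1, 2, 3, 3, 3, 3, 4, 4, 5
  R[6]: 1, 2, 2, 3, 4, 4, 4, 4, 5, 5, 6
  R[7]: 1, 2, 2, 3, 4, 4, 4, 4, 5, 6, 7
  R[8]: 1, 2, 2, 3, 4, 4, 4, 5, 6, 7, 8
  R[9]: 1, 2, 3, 4, 5, 5, 5, 6, 7, 8, 9
  R[10]: 1, 2, 3, 4, 5, 6, 6, 7, 8, 9, 10
  R[11]: 1, 2, 3, 4, 5, 6, 7, 8, 9, 10, 11

giving w = (5, 4, 2, 9, 11, 1, 10, 8, 3, 6, 7) via Δ²R.

9 SE-corners of the 26-cell Rothe diagram give Ess(w):

[(1, 4, 0), (2, 3, 0), (5, 1, 0), (5, 3, 1), (5, 8, 3), (5, 10, 4), (7, 8, 4), (8, 3, 2), (8, 7, 4)]


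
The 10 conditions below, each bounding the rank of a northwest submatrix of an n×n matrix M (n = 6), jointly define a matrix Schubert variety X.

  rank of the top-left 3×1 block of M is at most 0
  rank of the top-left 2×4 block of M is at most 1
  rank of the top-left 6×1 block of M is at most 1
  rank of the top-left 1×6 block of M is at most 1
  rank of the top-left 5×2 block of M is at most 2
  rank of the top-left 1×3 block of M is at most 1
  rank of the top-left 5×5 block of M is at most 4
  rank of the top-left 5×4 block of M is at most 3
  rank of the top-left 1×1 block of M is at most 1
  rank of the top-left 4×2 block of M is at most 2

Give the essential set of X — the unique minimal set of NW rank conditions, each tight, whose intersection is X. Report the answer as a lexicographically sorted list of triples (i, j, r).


The tightest implied rank at each (i,j), from the 10 conditions:

  0  1  1  1  1  1
  0  1  1  1  2  2
  0  1  2  2  3  3
  1  2  3  3  4  4
  1  2  3  3  4  5
  1  2  3  4  5  6

hence w(1..6) = (2, 5, 3, 1, 6, 4).

Rothe diagram D(w) (6 cells), 3 SE-corners (essential conditions):

[(2, 4, 1), (3, 1, 0), (5, 4, 3)]


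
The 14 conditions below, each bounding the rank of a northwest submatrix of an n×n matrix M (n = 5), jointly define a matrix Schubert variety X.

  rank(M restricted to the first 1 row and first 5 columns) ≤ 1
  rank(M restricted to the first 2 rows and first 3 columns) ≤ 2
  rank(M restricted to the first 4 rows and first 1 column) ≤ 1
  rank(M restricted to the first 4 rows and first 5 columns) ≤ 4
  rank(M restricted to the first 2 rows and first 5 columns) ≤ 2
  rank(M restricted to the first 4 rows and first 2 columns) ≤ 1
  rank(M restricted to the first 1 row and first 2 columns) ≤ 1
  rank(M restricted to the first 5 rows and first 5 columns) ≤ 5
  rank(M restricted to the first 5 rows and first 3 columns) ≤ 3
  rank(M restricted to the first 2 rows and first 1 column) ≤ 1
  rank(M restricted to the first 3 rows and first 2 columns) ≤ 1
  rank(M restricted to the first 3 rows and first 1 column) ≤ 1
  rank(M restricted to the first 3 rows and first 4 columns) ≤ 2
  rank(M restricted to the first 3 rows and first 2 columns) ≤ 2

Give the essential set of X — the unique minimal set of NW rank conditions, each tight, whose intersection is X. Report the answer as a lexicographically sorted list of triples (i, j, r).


The tightest implied rank at each (i,j), from the 14 conditions:

  1, 1, 1, 1, 1
  1, 1, 2, 2, 2
  1, 1, 2, 2, 3
  1, 1, 2, 3, 4
  1, 2, 3, 4, 5

the unique w with this rank table is (1, 3, 5, 4, 2).

Fulton essential set (2 of the 4 Rothe cells):

[(3, 4, 2), (4, 2, 1)]


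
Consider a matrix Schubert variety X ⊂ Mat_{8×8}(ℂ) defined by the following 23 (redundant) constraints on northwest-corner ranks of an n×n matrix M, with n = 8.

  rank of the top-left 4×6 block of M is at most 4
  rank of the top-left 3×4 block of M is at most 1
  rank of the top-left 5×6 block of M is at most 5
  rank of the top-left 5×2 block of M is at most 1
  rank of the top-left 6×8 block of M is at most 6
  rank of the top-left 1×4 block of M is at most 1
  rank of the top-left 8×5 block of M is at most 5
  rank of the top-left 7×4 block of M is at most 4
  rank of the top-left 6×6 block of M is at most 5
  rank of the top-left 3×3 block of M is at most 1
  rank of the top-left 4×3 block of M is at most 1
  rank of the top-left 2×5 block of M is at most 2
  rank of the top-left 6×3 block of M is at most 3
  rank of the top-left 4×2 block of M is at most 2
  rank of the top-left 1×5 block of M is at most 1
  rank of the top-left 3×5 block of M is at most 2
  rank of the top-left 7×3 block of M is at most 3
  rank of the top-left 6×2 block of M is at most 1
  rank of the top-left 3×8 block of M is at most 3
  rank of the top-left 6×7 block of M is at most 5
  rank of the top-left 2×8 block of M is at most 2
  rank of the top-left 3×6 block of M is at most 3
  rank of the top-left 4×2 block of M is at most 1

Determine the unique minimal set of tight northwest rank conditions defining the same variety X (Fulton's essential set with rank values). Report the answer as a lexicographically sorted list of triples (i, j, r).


Recovering R(i,j) via the rank-extension bound from the 23 conditions:

  R[1]: 1 1 1 1 1 1 1 1
  R[2]: 1 1 1 1 2 2 2 2
  R[3]: 1 1 1 1 2 3 3 3
  R[4]: 1 1 1 2 3 4 4 4
  R[5]: 1 1 2 3 4 5 5 5
  R[6]: 1 1 2 3 4 5 5 6
  R[7]: 1 2 3 4 5 6 6 7
  R[8]: 1 2 3 4 5 6 7 8

hence w(1..8) = (1, 5, 6, 4, 3, 8, 2, 7).

D(w) has 11 cells with 4 SE-corners; essential set:

[(3, 4, 1), (4, 3, 1), (6, 2, 1), (6, 7, 5)]


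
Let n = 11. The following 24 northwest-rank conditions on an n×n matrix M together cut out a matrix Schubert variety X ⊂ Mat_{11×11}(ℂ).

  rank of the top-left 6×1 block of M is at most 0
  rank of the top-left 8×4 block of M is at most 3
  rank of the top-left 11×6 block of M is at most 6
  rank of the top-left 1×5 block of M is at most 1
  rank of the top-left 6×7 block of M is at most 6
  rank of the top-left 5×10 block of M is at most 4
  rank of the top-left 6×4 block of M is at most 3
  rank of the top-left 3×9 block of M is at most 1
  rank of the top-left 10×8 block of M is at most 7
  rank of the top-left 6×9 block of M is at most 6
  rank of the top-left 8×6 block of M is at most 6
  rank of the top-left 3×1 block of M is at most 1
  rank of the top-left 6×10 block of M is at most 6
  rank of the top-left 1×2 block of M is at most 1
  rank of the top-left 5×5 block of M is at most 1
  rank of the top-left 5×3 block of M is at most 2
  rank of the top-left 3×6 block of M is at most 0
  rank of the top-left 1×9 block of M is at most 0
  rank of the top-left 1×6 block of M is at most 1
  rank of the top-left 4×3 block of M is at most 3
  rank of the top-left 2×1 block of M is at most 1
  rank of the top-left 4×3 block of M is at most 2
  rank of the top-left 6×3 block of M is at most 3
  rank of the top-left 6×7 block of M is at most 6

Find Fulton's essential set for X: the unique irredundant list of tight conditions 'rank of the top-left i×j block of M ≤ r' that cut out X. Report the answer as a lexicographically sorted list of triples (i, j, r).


Propagating the 24 rank bounds to every northwest block:

  row 1: 0 | 0 | 0 | 0 | 0 | 0 | 0 | 0 | 0 | 1 | 1
  row 2: 0 | 0 | 0 | 0 | 0 | 0 | 1 | 1 | 1 | 2 | 2
  row 3: 0 | 0 | 0 | 0 | 0 | 0 | 1 | 1 | 1 | 2 | 3
  row 4: 0 | 1 | 1 | 1 | 1 | 1 | 2 | 2 | 2 | 3 | 4
  row 5: 0 | 1 | 1 | 1 | 1 | 2 | 3 | 3 | 3 | 4 | 5
  row 6: 0 | 1 | 2 | 2 | 2 | 3 | 4 | 4 | 4 | 5 | 6
  row 7: 1 | 2 | 3 | 3 | 3 | 4 | 5 | 5 | 5 | 6 | 7
  row 8: 1 | 2 | 3 | 3 | 4 | 5 | 6 | 6 | 6 | 7 | 8
  row 9: 1 | 2 | 3 | 4 | 5 | 6 | 7 | 7 | 7 | 8 | 9
  row 10: 1 | 2 | 3 | 4 | 5 | 6 | 7 | 7 | 8 | 9 | 10
  row 11: 1 | 2 | 3 | 4 | 5 | 6 | 7 | 8 | 9 | 10 | 11

reading off 1-entries of Δ²R: w = (10, 7, 11, 2, 6, 3, 1, 5, 4, 9, 8).

D(w) has 31 cells with 7 SE-corners; essential set:

[(1, 9, 0), (3, 6, 0), (3, 9, 1), (5, 5, 1), (6, 1, 0), (8, 4, 3), (10, 8, 7)]
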